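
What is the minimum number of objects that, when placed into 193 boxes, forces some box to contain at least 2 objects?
n = (2 − 1)·193 + 1 = 194

By the generalised pigeonhole principle, to guarantee some box contains ≥ r objects we need more than (r − 1) · k objects total. Threshold: n = (r − 1) · k + 1. With r = 2 and k = 193: n = 1 · 193 + 1 = 193 + 1 = 194. For n = 193 = 1 · 193, we can put exactly 1 objects in every box, avoiding 2 in any single one — so 194 is tight.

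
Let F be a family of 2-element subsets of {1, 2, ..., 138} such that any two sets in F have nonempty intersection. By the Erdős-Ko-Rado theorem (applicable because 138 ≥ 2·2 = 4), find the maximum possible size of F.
max |F| = C(137, 1) = 137

Erdős-Ko-Rado (1961): when n ≥ 2k, max |F| = C(n−1, k−1). The bound is attained by the star {A : i ∈ A} for any fixed i ∈ [n]. Here C(138−1, 2−1) = C(137, 1) = 137.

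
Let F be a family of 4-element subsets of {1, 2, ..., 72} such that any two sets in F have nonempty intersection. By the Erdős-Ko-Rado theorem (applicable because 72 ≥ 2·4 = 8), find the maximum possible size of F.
max |F| = C(71, 3) = 57155

Erdős-Ko-Rado (1961): when n ≥ 2k, max |F| = C(n−1, k−1). The bound is attained by the star {A : i ∈ A} for any fixed i ∈ [n]. Here C(72−1, 4−1) = C(71, 3) = 57155.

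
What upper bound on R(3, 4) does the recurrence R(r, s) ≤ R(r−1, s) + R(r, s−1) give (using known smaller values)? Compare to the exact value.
R(3, 4) ≤ R(2, 4) + R(3, 3) = 4 + 6 = 10; exact value R(3, 4) = 9.

The Erdős–Szekeres recurrence R(r, s) ≤ R(r−1, s) + R(r, s−1) applied to (r, s) = (3, 4) gives
  R(3, 4) ≤ R(2, 4) + R(3, 3) = 4 + 6 = 10.
(Recall R(2, k) = k and R is symmetric.) The recurrence is not tight here (it gives 10, but the exact value is R(3, 4) = 9); the tight upper bound requires a sharper argument than the simple recurrence, combined with a lower-bound construction on K_{8}.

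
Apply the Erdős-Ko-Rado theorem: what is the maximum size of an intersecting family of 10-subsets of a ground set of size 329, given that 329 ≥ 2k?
max |F| = C(328, 9) = 108397168895995200

The Erdős-Ko-Rado theorem states: for n ≥ 2k, an intersecting family of k-subsets of an n-element set has size at most C(n − 1, k − 1), with equality for 'star' families {A ⊆ [n] : |A| = k, i ∈ A} (fix an element i). For n = 329, k = 10: C(328, 9) = 108397168895995200.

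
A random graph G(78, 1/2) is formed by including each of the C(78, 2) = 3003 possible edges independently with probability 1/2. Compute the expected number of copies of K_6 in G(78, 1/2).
E[# K_6] = C(78, 6) · (1/2)^C(6, 2) = 256851595 / 2^15 ≈ 7838.488617

For each 6-subset S of vertices (there are C(78, 6) = 256851595 such S), let X_S = 1 if S induces a K_6 (all C(6, 2) = 15 edges present). Then P(X_S = 1) = (1/2)^15 = 1/32768. By linearity of expectation, E[# K_6] = C(78, 6) · (1/2)^15 = 256851595 / 32768 ≈ 7838.488617.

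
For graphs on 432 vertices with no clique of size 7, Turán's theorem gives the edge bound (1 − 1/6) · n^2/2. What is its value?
Turán density bound = (5/6) · 432^2/2 = 77760

Turán's theorem: ex(n, K_{r+1}) is achieved by the complete r-partite Turán graph T(n, r) with parts as balanced as possible, and is at most (1 − 1/r) · n^2/2. For r = 6, n = 432: the density bound is (5/6) · 186624/2 = 77760. Since 6 ∣ 432, the Turán graph T(432, 6) has parts of equal size 72, and its edge count e(T(432, 6)) = 77760 attains the density bound exactly.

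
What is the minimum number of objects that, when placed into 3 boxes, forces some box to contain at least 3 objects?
n = (3 − 1)·3 + 1 = 7

By the generalised pigeonhole principle, to guarantee some box contains ≥ r objects we need more than (r − 1) · k objects total. Threshold: n = (r − 1) · k + 1. With r = 3 and k = 3: n = 2 · 3 + 1 = 6 + 1 = 7. For n = 6 = 2 · 3, we can put exactly 2 objects in every box, avoiding 3 in any single one — so 7 is tight.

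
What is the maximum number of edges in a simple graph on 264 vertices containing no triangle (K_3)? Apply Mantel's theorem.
ex(264, K_3) = ⌊264^2/4⌋ = 17424

Mantel (1907): a triangle-free graph on n vertices has at most ⌊n^2/4⌋ edges, with equality for the complete bipartite graph K_{⌊n/2⌋, ⌈n/2⌉}. For n = 264: ⌊264^2/4⌋ = ⌊69696/4⌋ = 17424. The extremal graph is K_{132, 132}, which has 132·132 = 17424 edges.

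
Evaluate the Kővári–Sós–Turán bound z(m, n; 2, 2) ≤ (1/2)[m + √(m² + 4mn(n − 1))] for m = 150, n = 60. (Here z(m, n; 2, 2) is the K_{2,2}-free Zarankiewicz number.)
z(150, 60; 2, 2) ≤ (1/2)[150 + √(150² + 4·150·60·59)] = (1/2)[150 + √2146500] = 807.5469

Kővári–Sós–Turán: let r_1, ..., r_150 be the row sums and z = Σ r_i the total number of 1s. Each pair of columns can share at most one row with both entries 1 (else a 2×2 all-ones block appears), so Σ_i C(r_i, 2) ≤ C(60, 2) = 1770. By convexity Σ_i C(r_i, 2) ≥ 150·C(z/150, 2) = z(z − 150)/(2·150), giving z² − 150z − 150·60·59 ≤ 0 and hence z ≤ (1/2)[150 + √(22500 + 4·531000)] = (1/2)[150 + √2146500] ≈ (1/2)(150 + 1465.0939) = 807.5469.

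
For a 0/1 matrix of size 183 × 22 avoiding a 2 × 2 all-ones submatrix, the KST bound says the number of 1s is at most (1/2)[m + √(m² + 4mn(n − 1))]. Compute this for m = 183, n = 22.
z(183, 22; 2, 2) ≤ (1/2)[183 + √(183² + 4·183·22·21)] = (1/2)[183 + √371673] = 396.3249

Kővári–Sós–Turán: let r_1, ..., r_183 be the row sums and z = Σ r_i the total number of 1s. Each pair of columns can share at most one row with both entries 1 (else a 2×2 all-ones block appears), so Σ_i C(r_i, 2) ≤ C(22, 2) = 231. By convexity Σ_i C(r_i, 2) ≥ 183·C(z/183, 2) = z(z − 183)/(2·183), giving z² − 183z − 183·22·21 ≤ 0 and hence z ≤ (1/2)[183 + √(33489 + 4·84546)] = (1/2)[183 + √371673] ≈ (1/2)(183 + 609.6499) = 396.3249.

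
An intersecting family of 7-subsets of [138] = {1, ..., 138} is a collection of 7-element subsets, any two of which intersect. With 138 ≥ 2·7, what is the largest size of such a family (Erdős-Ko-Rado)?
max |F| = C(137, 6) = 8218472724

Erdős-Ko-Rado (1961): when n ≥ 2k, max |F| = C(n−1, k−1). The bound is attained by the star {A : i ∈ A} for any fixed i ∈ [n]. Here C(138−1, 7−1) = C(137, 6) = 8218472724.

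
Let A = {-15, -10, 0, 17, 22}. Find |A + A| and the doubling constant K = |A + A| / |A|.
K = |A + A| / |A| = 14/5

Enumerate A + A = {a + b : a, b ∈ A}. With |A| = 5, there are |A|^2 = 25 ordered sum pairs; collecting distinct values, A + A = {-30, -25, -20, -15, -10, 0, 2, 7, 12, 17, 22, 34, 39, 44}, so |A + A| = 14. Thus K = 14/5. For comparison, the minimum possible |A + A| over all 5-element sets is 2·5 − 1 = 9 (so min K = 9/5), attained only by arithmetic progressions.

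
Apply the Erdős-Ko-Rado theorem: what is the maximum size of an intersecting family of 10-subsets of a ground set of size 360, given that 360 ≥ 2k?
max |F| = C(359, 9) = 246711138164258196

Erdős-Ko-Rado (1961): when n ≥ 2k, max |F| = C(n−1, k−1). The bound is attained by the star {A : i ∈ A} for any fixed i ∈ [n]. Here C(360−1, 10−1) = C(359, 9) = 246711138164258196.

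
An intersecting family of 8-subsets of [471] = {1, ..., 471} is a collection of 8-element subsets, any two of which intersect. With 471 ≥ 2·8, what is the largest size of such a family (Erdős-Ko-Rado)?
max |F| = C(470, 7) = 961080460894320

Erdős-Ko-Rado (1961): when n ≥ 2k, max |F| = C(n−1, k−1). The bound is attained by the star {A : i ∈ A} for any fixed i ∈ [n]. Here C(471−1, 8−1) = C(470, 7) = 961080460894320.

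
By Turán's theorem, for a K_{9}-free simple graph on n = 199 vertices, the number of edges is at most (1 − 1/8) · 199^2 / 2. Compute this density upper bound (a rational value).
Turán density bound = (7/8) · 199^2/2 = 277207/16 ≈ 17325.4375

Turán's theorem: ex(n, K_{r+1}) is achieved by the complete r-partite Turán graph T(n, r) with parts as balanced as possible, and is at most (1 − 1/r) · n^2/2. For r = 8, n = 199: the density bound is (7/8) · 39601/2 = 277207/16 ≈ 17325.4375. The integer-valued extremum is e(T(199, 8)) = 17325, which is strictly less than the density bound 277207/16 since 8 ∤ 199 (the parts of T(199, 8) cannot all be equal).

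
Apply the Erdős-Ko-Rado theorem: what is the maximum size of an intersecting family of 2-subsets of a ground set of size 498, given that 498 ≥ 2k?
max |F| = C(497, 1) = 497

Erdős-Ko-Rado (1961): when n ≥ 2k, max |F| = C(n−1, k−1). The bound is attained by the star {A : i ∈ A} for any fixed i ∈ [n]. Here C(498−1, 2−1) = C(497, 1) = 497.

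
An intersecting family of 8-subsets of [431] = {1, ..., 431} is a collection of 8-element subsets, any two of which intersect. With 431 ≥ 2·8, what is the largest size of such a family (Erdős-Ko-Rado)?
max |F| = C(430, 7) = 513489114166600

The Erdős-Ko-Rado theorem states: for n ≥ 2k, an intersecting family of k-subsets of an n-element set has size at most C(n − 1, k − 1), with equality for 'star' families {A ⊆ [n] : |A| = k, i ∈ A} (fix an element i). For n = 431, k = 8: C(430, 7) = 513489114166600.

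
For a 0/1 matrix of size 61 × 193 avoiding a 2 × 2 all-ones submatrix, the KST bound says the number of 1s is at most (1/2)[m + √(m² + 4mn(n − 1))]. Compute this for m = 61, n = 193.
z(61, 193; 2, 2) ≤ (1/2)[61 + √(61² + 4·61·193·192)] = (1/2)[61 + √9045385] = 1534.2773

Kővári–Sós–Turán: let r_1, ..., r_61 be the row sums and z = Σ r_i the total number of 1s. Each pair of columns can share at most one row with both entries 1 (else a 2×2 all-ones block appears), so Σ_i C(r_i, 2) ≤ C(193, 2) = 18528. By convexity Σ_i C(r_i, 2) ≥ 61·C(z/61, 2) = z(z − 61)/(2·61), giving z² − 61z − 61·193·192 ≤ 0 and hence z ≤ (1/2)[61 + √(3721 + 4·2260416)] = (1/2)[61 + √9045385] ≈ (1/2)(61 + 3007.5547) = 1534.2773.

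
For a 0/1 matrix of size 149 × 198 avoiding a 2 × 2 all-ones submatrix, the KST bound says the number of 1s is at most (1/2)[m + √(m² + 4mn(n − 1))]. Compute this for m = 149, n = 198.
z(149, 198; 2, 2) ≤ (1/2)[149 + √(149² + 4·149·198·197)] = (1/2)[149 + √23269777] = 2486.4379

Kővári–Sós–Turán: let r_1, ..., r_149 be the row sums and z = Σ r_i the total number of 1s. Each pair of columns can share at most one row with both entries 1 (else a 2×2 all-ones block appears), so Σ_i C(r_i, 2) ≤ C(198, 2) = 19503. By convexity Σ_i C(r_i, 2) ≥ 149·C(z/149, 2) = z(z − 149)/(2·149), giving z² − 149z − 149·198·197 ≤ 0 and hence z ≤ (1/2)[149 + √(22201 + 4·5811894)] = (1/2)[149 + √23269777] ≈ (1/2)(149 + 4823.8757) = 2486.4379.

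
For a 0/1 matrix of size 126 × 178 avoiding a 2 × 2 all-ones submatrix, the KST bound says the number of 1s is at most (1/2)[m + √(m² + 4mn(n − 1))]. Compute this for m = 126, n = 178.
z(126, 178; 2, 2) ≤ (1/2)[126 + √(126² + 4·126·178·177)] = (1/2)[126 + √15894900] = 2056.4204

Kővári–Sós–Turán: let r_1, ..., r_126 be the row sums and z = Σ r_i the total number of 1s. Each pair of columns can share at most one row with both entries 1 (else a 2×2 all-ones block appears), so Σ_i C(r_i, 2) ≤ C(178, 2) = 15753. By convexity Σ_i C(r_i, 2) ≥ 126·C(z/126, 2) = z(z − 126)/(2·126), giving z² − 126z − 126·178·177 ≤ 0 and hence z ≤ (1/2)[126 + √(15876 + 4·3969756)] = (1/2)[126 + √15894900] ≈ (1/2)(126 + 3986.8409) = 2056.4204.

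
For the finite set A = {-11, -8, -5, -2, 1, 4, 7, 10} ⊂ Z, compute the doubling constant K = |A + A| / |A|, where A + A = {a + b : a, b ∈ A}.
K = |A + A| / |A| = 15/8

Enumerate A + A = {a + b : a, b ∈ A}. With |A| = 8, there are |A|^2 = 64 ordered sum pairs; collecting distinct values, A + A = {-22, -19, -16, -13, -10, -7, -4, -1, 2, 5, 8, 11, 14, 17, 20}, so |A + A| = 15. Thus K = 15/8. Here |A + A| = 2|A| − 1 = 15, the minimum possible — so K = 15/8 is minimal, which holds iff A is an arithmetic progression.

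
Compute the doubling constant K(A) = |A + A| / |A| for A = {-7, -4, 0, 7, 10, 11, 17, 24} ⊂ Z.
K = |A + A| / |A| = 27/8

Enumerate A + A = {a + b : a, b ∈ A}. With |A| = 8, there are |A|^2 = 64 ordered sum pairs; collecting distinct values, A + A = {-14, -11, -8, -7, -4, 0, 3, 4, 6, 7, 10, 11, 13, 14, 17, 18, 20, 21, 22, 24, 27, 28, 31, 34, 35, 41, 48}, so |A + A| = 27. Thus K = 27/8. For comparison, the minimum possible |A + A| over all 8-element sets is 2·8 − 1 = 15 (so min K = 15/8), attained only by arithmetic progressions.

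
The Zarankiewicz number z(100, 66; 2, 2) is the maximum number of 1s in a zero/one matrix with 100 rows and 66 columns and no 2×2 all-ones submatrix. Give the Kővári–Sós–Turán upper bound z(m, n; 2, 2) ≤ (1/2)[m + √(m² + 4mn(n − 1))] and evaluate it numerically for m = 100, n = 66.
z(100, 66; 2, 2) ≤ (1/2)[100 + √(100² + 4·100·66·65)] = (1/2)[100 + √1726000] = 706.8866

Kővári–Sós–Turán: let r_1, ..., r_100 be the row sums and z = Σ r_i the total number of 1s. Each pair of columns can share at most one row with both entries 1 (else a 2×2 all-ones block appears), so Σ_i C(r_i, 2) ≤ C(66, 2) = 2145. By convexity Σ_i C(r_i, 2) ≥ 100·C(z/100, 2) = z(z − 100)/(2·100), giving z² − 100z − 100·66·65 ≤ 0 and hence z ≤ (1/2)[100 + √(10000 + 4·429000)] = (1/2)[100 + √1726000] ≈ (1/2)(100 + 1313.7732) = 706.8866.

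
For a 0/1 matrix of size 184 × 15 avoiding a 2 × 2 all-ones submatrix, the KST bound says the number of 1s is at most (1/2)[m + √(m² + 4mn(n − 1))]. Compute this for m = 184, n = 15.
z(184, 15; 2, 2) ≤ (1/2)[184 + √(184² + 4·184·15·14)] = (1/2)[184 + √188416] = 309.0346

Kővári–Sós–Turán: let r_1, ..., r_184 be the row sums and z = Σ r_i the total number of 1s. Each pair of columns can share at most one row with both entries 1 (else a 2×2 all-ones block appears), so Σ_i C(r_i, 2) ≤ C(15, 2) = 105. By convexity Σ_i C(r_i, 2) ≥ 184·C(z/184, 2) = z(z − 184)/(2·184), giving z² − 184z − 184·15·14 ≤ 0 and hence z ≤ (1/2)[184 + √(33856 + 4·38640)] = (1/2)[184 + √188416] ≈ (1/2)(184 + 434.0691) = 309.0346.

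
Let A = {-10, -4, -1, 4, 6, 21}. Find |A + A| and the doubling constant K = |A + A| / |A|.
K = |A + A| / |A| = 21/6 = 7/2

Enumerate A + A = {a + b : a, b ∈ A}. With |A| = 6, there are |A|^2 = 36 ordered sum pairs; collecting distinct values, A + A = {-20, -14, -11, -8, -6, -5, -4, -2, 0, 2, 3, 5, 8, 10, 11, 12, 17, 20, 25, 27, 42}, so |A + A| = 21. Thus K = 21/6 = 7/2. For comparison, the minimum possible |A + A| over all 6-element sets is 2·6 − 1 = 11 (so min K = 11/6), attained only by arithmetic progressions.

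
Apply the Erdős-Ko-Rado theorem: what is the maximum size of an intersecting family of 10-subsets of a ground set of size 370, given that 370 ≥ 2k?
max |F| = C(369, 9) = 316792540834038698

Erdős-Ko-Rado (1961): when n ≥ 2k, max |F| = C(n−1, k−1). The bound is attained by the star {A : i ∈ A} for any fixed i ∈ [n]. Here C(370−1, 10−1) = C(369, 9) = 316792540834038698.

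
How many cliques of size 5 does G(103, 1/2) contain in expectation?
E[# K_5] = C(103, 5) · (1/2)^C(5, 2) = 87541245 / 2^10 ≈ 85489.497070

For each 5-subset S of vertices (there are C(103, 5) = 87541245 such S), let X_S = 1 if S induces a K_5 (all C(5, 2) = 10 edges present). Then P(X_S = 1) = (1/2)^10 = 1/1024. By linearity of expectation, E[# K_5] = C(103, 5) · (1/2)^10 = 87541245 / 1024 ≈ 85489.497070.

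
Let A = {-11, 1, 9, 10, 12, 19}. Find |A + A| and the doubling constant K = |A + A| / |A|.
K = |A + A| / |A| = 20/6 = 10/3

Enumerate A + A = {a + b : a, b ∈ A}. With |A| = 6, there are |A|^2 = 36 ordered sum pairs; collecting distinct values, A + A = {-22, -10, -2, -1, 1, 2, 8, 10, 11, 13, 18, 19, 20, 21, 22, 24, 28, 29, 31, 38}, so |A + A| = 20. Thus K = 20/6 = 10/3. For comparison, the minimum possible |A + A| over all 6-element sets is 2·6 − 1 = 11 (so min K = 11/6), attained only by arithmetic progressions.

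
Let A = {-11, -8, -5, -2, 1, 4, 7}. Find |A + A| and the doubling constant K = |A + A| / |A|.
K = |A + A| / |A| = 13/7

Enumerate A + A = {a + b : a, b ∈ A}. With |A| = 7, there are |A|^2 = 49 ordered sum pairs; collecting distinct values, A + A = {-22, -19, -16, -13, -10, -7, -4, -1, 2, 5, 8, 11, 14}, so |A + A| = 13. Thus K = 13/7. Here |A + A| = 2|A| − 1 = 13, the minimum possible — so K = 13/7 is minimal, which holds iff A is an arithmetic progression.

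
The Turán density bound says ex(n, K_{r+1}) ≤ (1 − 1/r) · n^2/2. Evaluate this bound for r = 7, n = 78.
Turán density bound = (6/7) · 78^2/2 = 18252/7 ≈ 2607.4286

Turán's theorem: ex(n, K_{r+1}) is achieved by the complete r-partite Turán graph T(n, r) with parts as balanced as possible, and is at most (1 − 1/r) · n^2/2. For r = 7, n = 78: the density bound is (6/7) · 6084/2 = 18252/7 ≈ 2607.4286. The integer-valued extremum is e(T(78, 7)) = 2607, which is strictly less than the density bound 18252/7 since 7 ∤ 78 (the parts of T(78, 7) cannot all be equal).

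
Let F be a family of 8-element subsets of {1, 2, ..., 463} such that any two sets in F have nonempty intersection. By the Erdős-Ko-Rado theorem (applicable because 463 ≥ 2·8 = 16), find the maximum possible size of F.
max |F| = C(462, 7) = 851587743973032

Erdős-Ko-Rado (1961): when n ≥ 2k, max |F| = C(n−1, k−1). The bound is attained by the star {A : i ∈ A} for any fixed i ∈ [n]. Here C(463−1, 8−1) = C(462, 7) = 851587743973032.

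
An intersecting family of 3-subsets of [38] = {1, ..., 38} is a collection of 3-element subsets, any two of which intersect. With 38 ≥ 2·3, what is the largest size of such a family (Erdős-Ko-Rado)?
max |F| = C(37, 2) = 666

Erdős-Ko-Rado (1961): when n ≥ 2k, max |F| = C(n−1, k−1). The bound is attained by the star {A : i ∈ A} for any fixed i ∈ [n]. Here C(38−1, 3−1) = C(37, 2) = 666.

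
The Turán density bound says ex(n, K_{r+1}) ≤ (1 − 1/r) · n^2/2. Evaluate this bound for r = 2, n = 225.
Turán density bound = (1/2) · 225^2/2 = 50625/4 ≈ 12656.25

Turán's theorem: ex(n, K_{r+1}) is achieved by the complete r-partite Turán graph T(n, r) with parts as balanced as possible, and is at most (1 − 1/r) · n^2/2. For r = 2, n = 225: the density bound is (1/2) · 50625/2 = 50625/4 ≈ 12656.25. The integer-valued extremum is e(T(225, 2)) = 12656, which is strictly less than the density bound 50625/4 since 2 ∤ 225 (the parts of T(225, 2) cannot all be equal).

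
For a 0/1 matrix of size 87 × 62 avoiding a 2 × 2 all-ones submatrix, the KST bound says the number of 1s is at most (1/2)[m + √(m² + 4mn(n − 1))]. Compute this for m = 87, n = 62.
z(87, 62; 2, 2) ≤ (1/2)[87 + √(87² + 4·87·62·61)] = (1/2)[87 + √1323705] = 618.7619

Kővári–Sós–Turán: let r_1, ..., r_87 be the row sums and z = Σ r_i the total number of 1s. Each pair of columns can share at most one row with both entries 1 (else a 2×2 all-ones block appears), so Σ_i C(r_i, 2) ≤ C(62, 2) = 1891. By convexity Σ_i C(r_i, 2) ≥ 87·C(z/87, 2) = z(z − 87)/(2·87), giving z² − 87z − 87·62·61 ≤ 0 and hence z ≤ (1/2)[87 + √(7569 + 4·329034)] = (1/2)[87 + √1323705] ≈ (1/2)(87 + 1150.5238) = 618.7619.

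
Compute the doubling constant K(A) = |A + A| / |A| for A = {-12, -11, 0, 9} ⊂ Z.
K = |A + A| / |A| = 10/4 = 5/2

Enumerate A + A = {a + b : a, b ∈ A}. With |A| = 4, there are |A|^2 = 16 ordered sum pairs; collecting distinct values, A + A = {-24, -23, -22, -12, -11, -3, -2, 0, 9, 18}, so |A + A| = 10. Thus K = 10/4 = 5/2. For comparison, the minimum possible |A + A| over all 4-element sets is 2·4 − 1 = 7 (so min K = 7/4), attained only by arithmetic progressions.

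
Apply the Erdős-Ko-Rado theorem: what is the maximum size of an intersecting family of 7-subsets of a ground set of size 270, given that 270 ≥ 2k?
max |F| = C(269, 6) = 497504801332

Erdős-Ko-Rado (1961): when n ≥ 2k, max |F| = C(n−1, k−1). The bound is attained by the star {A : i ∈ A} for any fixed i ∈ [n]. Here C(270−1, 7−1) = C(269, 6) = 497504801332.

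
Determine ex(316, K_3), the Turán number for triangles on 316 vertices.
ex(316, K_3) = ⌊316^2/4⌋ = 24964

Mantel (1907): a triangle-free graph on n vertices has at most ⌊n^2/4⌋ edges, with equality for the complete bipartite graph K_{⌊n/2⌋, ⌈n/2⌉}. For n = 316: ⌊316^2/4⌋ = ⌊99856/4⌋ = 24964. The extremal graph is K_{158, 158}, which has 158·158 = 24964 edges.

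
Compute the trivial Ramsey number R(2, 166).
R(2, 166) = 166

R(2, k) = k for all k ≥ 2: in a 2-colouring of K_k, either some edge is red (a red K_2) or all edges are blue (a blue K_k). And K_{165} coloured all-blue has no blue K_166, so R(2, 166) > 165. Hence R(2, 166) = 166.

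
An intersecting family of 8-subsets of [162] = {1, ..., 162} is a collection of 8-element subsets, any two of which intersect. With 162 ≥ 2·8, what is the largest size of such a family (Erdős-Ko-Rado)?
max |F| = C(161, 7) = 487444845680

Erdős-Ko-Rado (1961): when n ≥ 2k, max |F| = C(n−1, k−1). The bound is attained by the star {A : i ∈ A} for any fixed i ∈ [n]. Here C(162−1, 8−1) = C(161, 7) = 487444845680.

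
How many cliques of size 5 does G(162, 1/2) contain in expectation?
E[# K_5] = C(162, 5) · (1/2)^C(5, 2) = 873642672 / 2^10 = 54602667/64 = 853166.671875

For each 5-subset S of vertices (there are C(162, 5) = 873642672 such S), let X_S = 1 if S induces a K_5 (all C(5, 2) = 10 edges present). Then P(X_S = 1) = (1/2)^10 = 1/1024. By linearity of expectation, E[# K_5] = C(162, 5) · (1/2)^10 = 873642672 / 1024 = 54602667/64 = 853166.671875.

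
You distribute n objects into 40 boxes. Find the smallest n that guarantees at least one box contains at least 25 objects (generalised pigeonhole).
n = (25 − 1)·40 + 1 = 961

By the generalised pigeonhole principle, to guarantee some box contains ≥ r objects we need more than (r − 1) · k objects total. Threshold: n = (r − 1) · k + 1. With r = 25 and k = 40: n = 24 · 40 + 1 = 960 + 1 = 961. For n = 960 = 24 · 40, we can put exactly 24 objects in every box, avoiding 25 in any single one — so 961 is tight.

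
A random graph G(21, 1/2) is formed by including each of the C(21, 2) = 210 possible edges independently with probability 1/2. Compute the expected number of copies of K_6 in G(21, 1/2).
E[# K_6] = C(21, 6) · (1/2)^C(6, 2) = 54264 / 2^15 = 6783/4096 ≈ 1.656006

For each 6-subset S of vertices (there are C(21, 6) = 54264 such S), let X_S = 1 if S induces a K_6 (all C(6, 2) = 15 edges present). Then P(X_S = 1) = (1/2)^15 = 1/32768. By linearity of expectation, E[# K_6] = C(21, 6) · (1/2)^15 = 54264 / 32768 = 6783/4096 ≈ 1.656006.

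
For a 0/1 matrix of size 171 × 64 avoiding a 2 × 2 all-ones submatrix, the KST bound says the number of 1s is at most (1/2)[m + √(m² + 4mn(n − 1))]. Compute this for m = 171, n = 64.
z(171, 64; 2, 2) ≤ (1/2)[171 + √(171² + 4·171·64·63)] = (1/2)[171 + √2787129] = 920.2348

Kővári–Sós–Turán: let r_1, ..., r_171 be the row sums and z = Σ r_i the total number of 1s. Each pair of columns can share at most one row with both entries 1 (else a 2×2 all-ones block appears), so Σ_i C(r_i, 2) ≤ C(64, 2) = 2016. By convexity Σ_i C(r_i, 2) ≥ 171·C(z/171, 2) = z(z − 171)/(2·171), giving z² − 171z − 171·64·63 ≤ 0 and hence z ≤ (1/2)[171 + √(29241 + 4·689472)] = (1/2)[171 + √2787129] ≈ (1/2)(171 + 1669.4697) = 920.2348.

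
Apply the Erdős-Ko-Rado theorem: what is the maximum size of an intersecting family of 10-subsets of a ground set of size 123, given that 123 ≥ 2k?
max |F| = C(122, 9) = 12196604061070

Erdős-Ko-Rado (1961): when n ≥ 2k, max |F| = C(n−1, k−1). The bound is attained by the star {A : i ∈ A} for any fixed i ∈ [n]. Here C(123−1, 10−1) = C(122, 9) = 12196604061070.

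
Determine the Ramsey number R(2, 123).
R(2, 123) = 123

R(2, k) = k for all k ≥ 2: in a 2-colouring of K_k, either some edge is red (a red K_2) or all edges are blue (a blue K_k). And K_{122} coloured all-blue has no blue K_123, so R(2, 123) > 122. Hence R(2, 123) = 123.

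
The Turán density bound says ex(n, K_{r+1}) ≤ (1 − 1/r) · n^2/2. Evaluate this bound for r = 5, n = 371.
Turán density bound = (4/5) · 371^2/2 = 275282/5 ≈ 55056.4

Turán's theorem: ex(n, K_{r+1}) is achieved by the complete r-partite Turán graph T(n, r) with parts as balanced as possible, and is at most (1 − 1/r) · n^2/2. For r = 5, n = 371: the density bound is (4/5) · 137641/2 = 275282/5 ≈ 55056.4. The integer-valued extremum is e(T(371, 5)) = 55056, which is strictly less than the density bound 275282/5 since 5 ∤ 371 (the parts of T(371, 5) cannot all be equal).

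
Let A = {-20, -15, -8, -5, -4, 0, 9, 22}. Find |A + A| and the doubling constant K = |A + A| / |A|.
K = |A + A| / |A| = 33/8

Enumerate A + A = {a + b : a, b ∈ A}. With |A| = 8, there are |A|^2 = 64 ordered sum pairs; collecting distinct values, A + A = {-40, -35, -30, -28, -25, -24, -23, -20, -19, -16, -15, -13, -12, -11, -10, -9, -8, -6, -5, -4, 0, 1, 2, 4, 5, 7, 9, 14, 17, 18, 22, 31, 44}, so |A + A| = 33. Thus K = 33/8. For comparison, the minimum possible |A + A| over all 8-element sets is 2·8 − 1 = 15 (so min K = 15/8), attained only by arithmetic progressions.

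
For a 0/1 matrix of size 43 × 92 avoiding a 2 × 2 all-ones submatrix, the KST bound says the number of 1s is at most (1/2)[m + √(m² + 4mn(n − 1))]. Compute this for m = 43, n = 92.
z(43, 92; 2, 2) ≤ (1/2)[43 + √(43² + 4·43·92·91)] = (1/2)[43 + √1441833] = 621.8818

Kővári–Sós–Turán: let r_1, ..., r_43 be the row sums and z = Σ r_i the total number of 1s. Each pair of columns can share at most one row with both entries 1 (else a 2×2 all-ones block appears), so Σ_i C(r_i, 2) ≤ C(92, 2) = 4186. By convexity Σ_i C(r_i, 2) ≥ 43·C(z/43, 2) = z(z − 43)/(2·43), giving z² − 43z − 43·92·91 ≤ 0 and hence z ≤ (1/2)[43 + √(1849 + 4·359996)] = (1/2)[43 + √1441833] ≈ (1/2)(43 + 1200.7635) = 621.8818.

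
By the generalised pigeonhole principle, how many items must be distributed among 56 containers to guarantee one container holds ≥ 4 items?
n = (4 − 1)·56 + 1 = 169

By the generalised pigeonhole principle, to guarantee some box contains ≥ r objects we need more than (r − 1) · k objects total. Threshold: n = (r − 1) · k + 1. With r = 4 and k = 56: n = 3 · 56 + 1 = 168 + 1 = 169. For n = 168 = 3 · 56, we can put exactly 3 objects in every box, avoiding 4 in any single one — so 169 is tight.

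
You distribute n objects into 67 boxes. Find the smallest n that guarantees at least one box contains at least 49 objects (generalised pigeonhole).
n = (49 − 1)·67 + 1 = 3217

By the generalised pigeonhole principle, to guarantee some box contains ≥ r objects we need more than (r − 1) · k objects total. Threshold: n = (r − 1) · k + 1. With r = 49 and k = 67: n = 48 · 67 + 1 = 3216 + 1 = 3217. For n = 3216 = 48 · 67, we can put exactly 48 objects in every box, avoiding 49 in any single one — so 3217 is tight.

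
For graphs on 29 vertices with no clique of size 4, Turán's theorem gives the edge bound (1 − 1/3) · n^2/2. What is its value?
Turán density bound = (2/3) · 29^2/2 = 841/3 ≈ 280.3333

Turán's theorem: ex(n, K_{r+1}) is achieved by the complete r-partite Turán graph T(n, r) with parts as balanced as possible, and is at most (1 − 1/r) · n^2/2. For r = 3, n = 29: the density bound is (2/3) · 841/2 = 841/3 ≈ 280.3333. The integer-valued extremum is e(T(29, 3)) = 280, which is strictly less than the density bound 841/3 since 3 ∤ 29 (the parts of T(29, 3) cannot all be equal).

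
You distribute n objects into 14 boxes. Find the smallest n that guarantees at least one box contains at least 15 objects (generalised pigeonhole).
n = (15 − 1)·14 + 1 = 197

By the generalised pigeonhole principle, to guarantee some box contains ≥ r objects we need more than (r − 1) · k objects total. Threshold: n = (r − 1) · k + 1. With r = 15 and k = 14: n = 14 · 14 + 1 = 196 + 1 = 197. For n = 196 = 14 · 14, we can put exactly 14 objects in every box, avoiding 15 in any single one — so 197 is tight.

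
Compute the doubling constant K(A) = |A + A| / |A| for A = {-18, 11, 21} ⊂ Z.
K = |A + A| / |A| = 6/3 = 2

Enumerate A + A = {a + b : a, b ∈ A}. With |A| = 3, there are |A|^2 = 9 ordered sum pairs; collecting distinct values, A + A = {-36, -7, 3, 22, 32, 42}, so |A + A| = 6. Thus K = 6/3 = 2. For comparison, the minimum possible |A + A| over all 3-element sets is 2·3 − 1 = 5 (so min K = 5/3), attained only by arithmetic progressions.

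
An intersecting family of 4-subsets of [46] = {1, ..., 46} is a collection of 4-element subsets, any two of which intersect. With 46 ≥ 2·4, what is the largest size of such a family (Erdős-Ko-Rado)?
max |F| = C(45, 3) = 14190

The Erdős-Ko-Rado theorem states: for n ≥ 2k, an intersecting family of k-subsets of an n-element set has size at most C(n − 1, k − 1), with equality for 'star' families {A ⊆ [n] : |A| = k, i ∈ A} (fix an element i). For n = 46, k = 4: C(45, 3) = 14190.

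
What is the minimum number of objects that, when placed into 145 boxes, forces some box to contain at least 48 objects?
n = (48 − 1)·145 + 1 = 6816

By the generalised pigeonhole principle, to guarantee some box contains ≥ r objects we need more than (r − 1) · k objects total. Threshold: n = (r − 1) · k + 1. With r = 48 and k = 145: n = 47 · 145 + 1 = 6815 + 1 = 6816. For n = 6815 = 47 · 145, we can put exactly 47 objects in every box, avoiding 48 in any single one — so 6816 is tight.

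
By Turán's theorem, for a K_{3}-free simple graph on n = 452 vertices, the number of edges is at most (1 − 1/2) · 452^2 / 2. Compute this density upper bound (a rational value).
Turán density bound = (1/2) · 452^2/2 = 51076

Turán's theorem: ex(n, K_{r+1}) is achieved by the complete r-partite Turán graph T(n, r) with parts as balanced as possible, and is at most (1 − 1/r) · n^2/2. For r = 2, n = 452: the density bound is (1/2) · 204304/2 = 51076. Since 2 ∣ 452, the Turán graph T(452, 2) has parts of equal size 226, and its edge count e(T(452, 2)) = 51076 attains the density bound exactly.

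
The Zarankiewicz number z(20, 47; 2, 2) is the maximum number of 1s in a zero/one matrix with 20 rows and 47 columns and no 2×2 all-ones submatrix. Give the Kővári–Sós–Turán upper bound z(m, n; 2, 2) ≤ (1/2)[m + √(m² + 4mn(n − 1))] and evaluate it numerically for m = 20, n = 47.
z(20, 47; 2, 2) ≤ (1/2)[20 + √(20² + 4·20·47·46)] = (1/2)[20 + √173360] = 218.1826

Kővári–Sós–Turán: let r_1, ..., r_20 be the row sums and z = Σ r_i the total number of 1s. Each pair of columns can share at most one row with both entries 1 (else a 2×2 all-ones block appears), so Σ_i C(r_i, 2) ≤ C(47, 2) = 1081. By convexity Σ_i C(r_i, 2) ≥ 20·C(z/20, 2) = z(z − 20)/(2·20), giving z² − 20z − 20·47·46 ≤ 0 and hence z ≤ (1/2)[20 + √(400 + 4·43240)] = (1/2)[20 + √173360] ≈ (1/2)(20 + 416.3652) = 218.1826.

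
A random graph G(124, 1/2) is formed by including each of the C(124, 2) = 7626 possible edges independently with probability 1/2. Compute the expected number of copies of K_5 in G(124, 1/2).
E[# K_5] = C(124, 5) · (1/2)^C(5, 2) = 225150024 / 2^10 = 28143753/128 = 219873.0703125

For each 5-subset S of vertices (there are C(124, 5) = 225150024 such S), let X_S = 1 if S induces a K_5 (all C(5, 2) = 10 edges present). Then P(X_S = 1) = (1/2)^10 = 1/1024. By linearity of expectation, E[# K_5] = C(124, 5) · (1/2)^10 = 225150024 / 1024 = 28143753/128 = 219873.0703125.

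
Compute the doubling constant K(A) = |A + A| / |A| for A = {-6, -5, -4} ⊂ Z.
K = |A + A| / |A| = 5/3

Enumerate A + A = {a + b : a, b ∈ A}. With |A| = 3, there are |A|^2 = 9 ordered sum pairs; collecting distinct values, A + A = {-12, -11, -10, -9, -8}, so |A + A| = 5. Thus K = 5/3. Here |A + A| = 2|A| − 1 = 5, the minimum possible — so K = 5/3 is minimal, which holds iff A is an arithmetic progression.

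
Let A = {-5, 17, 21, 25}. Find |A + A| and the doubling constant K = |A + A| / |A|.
K = |A + A| / |A| = 9/4

Enumerate A + A = {a + b : a, b ∈ A}. With |A| = 4, there are |A|^2 = 16 ordered sum pairs; collecting distinct values, A + A = {-10, 12, 16, 20, 34, 38, 42, 46, 50}, so |A + A| = 9. Thus K = 9/4. For comparison, the minimum possible |A + A| over all 4-element sets is 2·4 − 1 = 7 (so min K = 7/4), attained only by arithmetic progressions.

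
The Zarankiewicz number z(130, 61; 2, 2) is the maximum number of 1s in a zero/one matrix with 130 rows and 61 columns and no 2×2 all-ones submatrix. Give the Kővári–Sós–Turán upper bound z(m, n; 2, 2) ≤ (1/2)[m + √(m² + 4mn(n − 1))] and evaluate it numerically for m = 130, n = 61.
z(130, 61; 2, 2) ≤ (1/2)[130 + √(130² + 4·130·61·60)] = (1/2)[130 + √1920100] = 757.8384

Kővári–Sós–Turán: let r_1, ..., r_130 be the row sums and z = Σ r_i the total number of 1s. Each pair of columns can share at most one row with both entries 1 (else a 2×2 all-ones block appears), so Σ_i C(r_i, 2) ≤ C(61, 2) = 1830. By convexity Σ_i C(r_i, 2) ≥ 130·C(z/130, 2) = z(z − 130)/(2·130), giving z² − 130z − 130·61·60 ≤ 0 and hence z ≤ (1/2)[130 + √(16900 + 4·475800)] = (1/2)[130 + √1920100] ≈ (1/2)(130 + 1385.6767) = 757.8384.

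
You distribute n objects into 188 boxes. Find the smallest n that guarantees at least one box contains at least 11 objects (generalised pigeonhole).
n = (11 − 1)·188 + 1 = 1881

By the generalised pigeonhole principle, to guarantee some box contains ≥ r objects we need more than (r − 1) · k objects total. Threshold: n = (r − 1) · k + 1. With r = 11 and k = 188: n = 10 · 188 + 1 = 1880 + 1 = 1881. For n = 1880 = 10 · 188, we can put exactly 10 objects in every box, avoiding 11 in any single one — so 1881 is tight.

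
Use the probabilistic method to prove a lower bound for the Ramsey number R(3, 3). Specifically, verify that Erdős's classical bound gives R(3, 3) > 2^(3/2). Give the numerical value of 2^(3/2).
2^(3/2) = 2.8284; so R(3, 3) > 2.8284

Colour each edge of K_n uniformly at random with red/blue. The expected number of monochromatic K_3 is C(n, 3) · 2 · 2^(−C(3,2)). If C(n, 3) · 2^(1 − C(3,2)) < 1, then with positive probability no monochromatic K_3 exists, so R(3, 3) > n. The standard estimate C(n, 3) ≤ n^3/3! shows this inequality holds whenever n ≤ 2^(3/2) (since 3! · 2^(C(3,2) − 1) > 2^(3^2/2) ≥ n^3). Hence R(3, 3) > 2^(3/2) = 2.8284.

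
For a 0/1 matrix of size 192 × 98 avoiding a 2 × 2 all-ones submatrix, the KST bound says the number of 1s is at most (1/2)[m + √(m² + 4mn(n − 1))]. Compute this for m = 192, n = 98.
z(192, 98; 2, 2) ≤ (1/2)[192 + √(192² + 4·192·98·97)] = (1/2)[192 + √7337472] = 1450.3884

Kővári–Sós–Turán: let r_1, ..., r_192 be the row sums and z = Σ r_i the total number of 1s. Each pair of columns can share at most one row with both entries 1 (else a 2×2 all-ones block appears), so Σ_i C(r_i, 2) ≤ C(98, 2) = 4753. By convexity Σ_i C(r_i, 2) ≥ 192·C(z/192, 2) = z(z − 192)/(2·192), giving z² − 192z − 192·98·97 ≤ 0 and hence z ≤ (1/2)[192 + √(36864 + 4·1825152)] = (1/2)[192 + √7337472] ≈ (1/2)(192 + 2708.7768) = 1450.3884.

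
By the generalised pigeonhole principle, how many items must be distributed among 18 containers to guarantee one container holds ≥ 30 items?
n = (30 − 1)·18 + 1 = 523

By the generalised pigeonhole principle, to guarantee some box contains ≥ r objects we need more than (r − 1) · k objects total. Threshold: n = (r − 1) · k + 1. With r = 30 and k = 18: n = 29 · 18 + 1 = 522 + 1 = 523. For n = 522 = 29 · 18, we can put exactly 29 objects in every box, avoiding 30 in any single one — so 523 is tight.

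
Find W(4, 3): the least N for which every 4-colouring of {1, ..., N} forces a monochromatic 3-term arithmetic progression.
W(4, 3) = 76

This is a classical value, W(4, 3) = 76, established by combining an explicit 4-colouring of {1, ..., 75} with no monochromatic 3-AP (giving the lower bound W(4, 3) > 75) and a finite case analysis / exhaustive computer search showing every 4-colouring of {1, ..., 76} has such an AP.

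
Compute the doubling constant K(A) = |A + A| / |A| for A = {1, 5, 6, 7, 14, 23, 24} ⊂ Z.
K = |A + A| / |A| = 24/7

Enumerate A + A = {a + b : a, b ∈ A}. With |A| = 7, there are |A|^2 = 49 ordered sum pairs; collecting distinct values, A + A = {2, 6, 7, 8, 10, 11, 12, 13, 14, 15, 19, 20, 21, 24, 25, 28, 29, 30, 31, 37, 38, 46, 47, 48}, so |A + A| = 24. Thus K = 24/7. For comparison, the minimum possible |A + A| over all 7-element sets is 2·7 − 1 = 13 (so min K = 13/7), attained only by arithmetic progressions.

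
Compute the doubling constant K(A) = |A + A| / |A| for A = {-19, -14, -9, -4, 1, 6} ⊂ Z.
K = |A + A| / |A| = 11/6

Enumerate A + A = {a + b : a, b ∈ A}. With |A| = 6, there are |A|^2 = 36 ordered sum pairs; collecting distinct values, A + A = {-38, -33, -28, -23, -18, -13, -8, -3, 2, 7, 12}, so |A + A| = 11. Thus K = 11/6. Here |A + A| = 2|A| − 1 = 11, the minimum possible — so K = 11/6 is minimal, which holds iff A is an arithmetic progression.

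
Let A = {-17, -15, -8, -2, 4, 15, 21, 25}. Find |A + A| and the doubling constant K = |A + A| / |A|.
K = |A + A| / |A| = 32/8 = 4

Enumerate A + A = {a + b : a, b ∈ A}. With |A| = 8, there are |A|^2 = 64 ordered sum pairs; collecting distinct values, A + A = {-34, -32, -30, -25, -23, -19, -17, -16, -13, -11, -10, -4, -2, 0, 2, 4, 6, 7, 8, 10, 13, 17, 19, 23, 25, 29, 30, 36, 40, 42, 46, 50}, so |A + A| = 32. Thus K = 32/8 = 4. For comparison, the minimum possible |A + A| over all 8-element sets is 2·8 − 1 = 15 (so min K = 15/8), attained only by arithmetic progressions.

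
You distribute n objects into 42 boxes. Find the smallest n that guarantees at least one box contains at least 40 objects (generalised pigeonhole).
n = (40 − 1)·42 + 1 = 1639

By the generalised pigeonhole principle, to guarantee some box contains ≥ r objects we need more than (r − 1) · k objects total. Threshold: n = (r − 1) · k + 1. With r = 40 and k = 42: n = 39 · 42 + 1 = 1638 + 1 = 1639. For n = 1638 = 39 · 42, we can put exactly 39 objects in every box, avoiding 40 in any single one — so 1639 is tight.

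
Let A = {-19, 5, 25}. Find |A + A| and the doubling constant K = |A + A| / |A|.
K = |A + A| / |A| = 6/3 = 2

Enumerate A + A = {a + b : a, b ∈ A}. With |A| = 3, there are |A|^2 = 9 ordered sum pairs; collecting distinct values, A + A = {-38, -14, 6, 10, 30, 50}, so |A + A| = 6. Thus K = 6/3 = 2. For comparison, the minimum possible |A + A| over all 3-element sets is 2·3 − 1 = 5 (so min K = 5/3), attained only by arithmetic progressions.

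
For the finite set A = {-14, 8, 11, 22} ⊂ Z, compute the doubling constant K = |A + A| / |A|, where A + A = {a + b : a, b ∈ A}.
K = |A + A| / |A| = 10/4 = 5/2

Enumerate A + A = {a + b : a, b ∈ A}. With |A| = 4, there are |A|^2 = 16 ordered sum pairs; collecting distinct values, A + A = {-28, -6, -3, 8, 16, 19, 22, 30, 33, 44}, so |A + A| = 10. Thus K = 10/4 = 5/2. For comparison, the minimum possible |A + A| over all 4-element sets is 2·4 − 1 = 7 (so min K = 7/4), attained only by arithmetic progressions.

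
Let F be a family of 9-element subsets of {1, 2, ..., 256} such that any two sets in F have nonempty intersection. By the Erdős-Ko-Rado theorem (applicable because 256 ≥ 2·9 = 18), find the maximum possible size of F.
max |F| = C(255, 8) = 396861704798625

The Erdős-Ko-Rado theorem states: for n ≥ 2k, an intersecting family of k-subsets of an n-element set has size at most C(n − 1, k − 1), with equality for 'star' families {A ⊆ [n] : |A| = k, i ∈ A} (fix an element i). For n = 256, k = 9: C(255, 8) = 396861704798625.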